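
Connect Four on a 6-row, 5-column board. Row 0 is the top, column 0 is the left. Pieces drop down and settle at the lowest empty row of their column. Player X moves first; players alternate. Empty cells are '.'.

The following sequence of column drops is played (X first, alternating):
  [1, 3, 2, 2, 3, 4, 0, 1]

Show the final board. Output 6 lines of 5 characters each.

Answer: .....
.....
.....
.....
.OOX.
XXXOO

Derivation:
Move 1: X drops in col 1, lands at row 5
Move 2: O drops in col 3, lands at row 5
Move 3: X drops in col 2, lands at row 5
Move 4: O drops in col 2, lands at row 4
Move 5: X drops in col 3, lands at row 4
Move 6: O drops in col 4, lands at row 5
Move 7: X drops in col 0, lands at row 5
Move 8: O drops in col 1, lands at row 4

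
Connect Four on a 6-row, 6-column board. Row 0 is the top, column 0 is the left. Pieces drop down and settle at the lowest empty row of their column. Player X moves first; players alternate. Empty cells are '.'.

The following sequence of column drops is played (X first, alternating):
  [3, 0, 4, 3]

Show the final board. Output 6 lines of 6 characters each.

Move 1: X drops in col 3, lands at row 5
Move 2: O drops in col 0, lands at row 5
Move 3: X drops in col 4, lands at row 5
Move 4: O drops in col 3, lands at row 4

Answer: ......
......
......
......
...O..
O..XX.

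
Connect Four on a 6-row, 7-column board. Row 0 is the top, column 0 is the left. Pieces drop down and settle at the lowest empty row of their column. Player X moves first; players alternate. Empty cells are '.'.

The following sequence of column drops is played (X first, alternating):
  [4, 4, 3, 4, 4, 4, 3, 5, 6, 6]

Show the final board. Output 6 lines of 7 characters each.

Answer: .......
....O..
....X..
....O..
...XO.O
...XXOX

Derivation:
Move 1: X drops in col 4, lands at row 5
Move 2: O drops in col 4, lands at row 4
Move 3: X drops in col 3, lands at row 5
Move 4: O drops in col 4, lands at row 3
Move 5: X drops in col 4, lands at row 2
Move 6: O drops in col 4, lands at row 1
Move 7: X drops in col 3, lands at row 4
Move 8: O drops in col 5, lands at row 5
Move 9: X drops in col 6, lands at row 5
Move 10: O drops in col 6, lands at row 4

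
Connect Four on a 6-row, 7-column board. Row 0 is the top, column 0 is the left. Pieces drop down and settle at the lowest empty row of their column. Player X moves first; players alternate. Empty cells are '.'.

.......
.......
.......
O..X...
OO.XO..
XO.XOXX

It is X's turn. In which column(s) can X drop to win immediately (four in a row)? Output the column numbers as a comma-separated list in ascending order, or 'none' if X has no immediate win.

col 0: drop X → no win
col 1: drop X → no win
col 2: drop X → no win
col 3: drop X → WIN!
col 4: drop X → no win
col 5: drop X → no win
col 6: drop X → no win

Answer: 3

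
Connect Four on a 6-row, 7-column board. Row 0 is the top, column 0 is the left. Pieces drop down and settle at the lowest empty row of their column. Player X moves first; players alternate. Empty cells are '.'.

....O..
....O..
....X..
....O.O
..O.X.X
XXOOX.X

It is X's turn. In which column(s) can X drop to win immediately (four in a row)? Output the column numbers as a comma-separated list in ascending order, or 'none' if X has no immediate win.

col 0: drop X → no win
col 1: drop X → no win
col 2: drop X → no win
col 3: drop X → no win
col 5: drop X → no win
col 6: drop X → no win

Answer: none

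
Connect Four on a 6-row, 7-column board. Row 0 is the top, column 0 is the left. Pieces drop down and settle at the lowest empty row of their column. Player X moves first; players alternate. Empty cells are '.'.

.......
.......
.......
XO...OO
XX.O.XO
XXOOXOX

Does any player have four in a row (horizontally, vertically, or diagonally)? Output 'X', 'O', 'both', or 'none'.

none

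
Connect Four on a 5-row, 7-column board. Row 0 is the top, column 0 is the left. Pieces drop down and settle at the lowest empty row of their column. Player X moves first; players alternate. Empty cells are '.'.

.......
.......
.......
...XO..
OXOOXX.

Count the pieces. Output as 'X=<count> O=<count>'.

X=4 O=4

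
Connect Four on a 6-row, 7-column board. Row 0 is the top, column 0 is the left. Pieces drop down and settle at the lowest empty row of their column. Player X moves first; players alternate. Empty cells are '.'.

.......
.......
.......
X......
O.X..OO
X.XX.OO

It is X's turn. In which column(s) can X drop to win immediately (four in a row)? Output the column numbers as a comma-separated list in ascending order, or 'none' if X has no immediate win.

Answer: 1

Derivation:
col 0: drop X → no win
col 1: drop X → WIN!
col 2: drop X → no win
col 3: drop X → no win
col 4: drop X → no win
col 5: drop X → no win
col 6: drop X → no win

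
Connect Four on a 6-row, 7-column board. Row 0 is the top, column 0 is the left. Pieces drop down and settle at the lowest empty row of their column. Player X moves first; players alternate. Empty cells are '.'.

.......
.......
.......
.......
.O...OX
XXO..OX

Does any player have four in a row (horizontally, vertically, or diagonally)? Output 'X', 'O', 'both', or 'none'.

none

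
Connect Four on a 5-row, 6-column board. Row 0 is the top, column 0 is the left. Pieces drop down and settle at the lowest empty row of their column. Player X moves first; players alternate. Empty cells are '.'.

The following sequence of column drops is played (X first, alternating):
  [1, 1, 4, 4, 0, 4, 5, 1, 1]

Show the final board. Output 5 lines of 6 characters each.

Move 1: X drops in col 1, lands at row 4
Move 2: O drops in col 1, lands at row 3
Move 3: X drops in col 4, lands at row 4
Move 4: O drops in col 4, lands at row 3
Move 5: X drops in col 0, lands at row 4
Move 6: O drops in col 4, lands at row 2
Move 7: X drops in col 5, lands at row 4
Move 8: O drops in col 1, lands at row 2
Move 9: X drops in col 1, lands at row 1

Answer: ......
.X....
.O..O.
.O..O.
XX..XX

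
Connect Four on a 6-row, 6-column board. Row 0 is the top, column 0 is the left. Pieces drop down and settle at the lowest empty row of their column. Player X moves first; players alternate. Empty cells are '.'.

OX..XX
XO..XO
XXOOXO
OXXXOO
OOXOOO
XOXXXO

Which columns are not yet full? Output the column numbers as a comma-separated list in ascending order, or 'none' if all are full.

col 0: top cell = 'O' → FULL
col 1: top cell = 'X' → FULL
col 2: top cell = '.' → open
col 3: top cell = '.' → open
col 4: top cell = 'X' → FULL
col 5: top cell = 'X' → FULL

Answer: 2,3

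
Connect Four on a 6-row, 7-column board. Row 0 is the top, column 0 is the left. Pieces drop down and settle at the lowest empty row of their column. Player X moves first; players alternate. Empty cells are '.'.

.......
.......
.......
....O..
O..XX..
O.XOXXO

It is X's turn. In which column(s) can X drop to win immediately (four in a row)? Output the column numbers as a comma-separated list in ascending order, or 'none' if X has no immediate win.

col 0: drop X → no win
col 1: drop X → no win
col 2: drop X → no win
col 3: drop X → no win
col 4: drop X → no win
col 5: drop X → no win
col 6: drop X → no win

Answer: none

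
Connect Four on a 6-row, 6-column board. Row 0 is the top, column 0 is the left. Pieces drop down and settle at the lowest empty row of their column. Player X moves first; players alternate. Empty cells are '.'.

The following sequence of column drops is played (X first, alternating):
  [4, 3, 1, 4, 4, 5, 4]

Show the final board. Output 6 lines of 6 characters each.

Answer: ......
......
....X.
....X.
....O.
.X.OXO

Derivation:
Move 1: X drops in col 4, lands at row 5
Move 2: O drops in col 3, lands at row 5
Move 3: X drops in col 1, lands at row 5
Move 4: O drops in col 4, lands at row 4
Move 5: X drops in col 4, lands at row 3
Move 6: O drops in col 5, lands at row 5
Move 7: X drops in col 4, lands at row 2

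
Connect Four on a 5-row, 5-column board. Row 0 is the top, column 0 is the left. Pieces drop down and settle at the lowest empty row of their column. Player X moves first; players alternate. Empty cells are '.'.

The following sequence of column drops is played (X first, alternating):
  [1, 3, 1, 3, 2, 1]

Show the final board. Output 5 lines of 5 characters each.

Answer: .....
.....
.O...
.X.O.
.XXO.

Derivation:
Move 1: X drops in col 1, lands at row 4
Move 2: O drops in col 3, lands at row 4
Move 3: X drops in col 1, lands at row 3
Move 4: O drops in col 3, lands at row 3
Move 5: X drops in col 2, lands at row 4
Move 6: O drops in col 1, lands at row 2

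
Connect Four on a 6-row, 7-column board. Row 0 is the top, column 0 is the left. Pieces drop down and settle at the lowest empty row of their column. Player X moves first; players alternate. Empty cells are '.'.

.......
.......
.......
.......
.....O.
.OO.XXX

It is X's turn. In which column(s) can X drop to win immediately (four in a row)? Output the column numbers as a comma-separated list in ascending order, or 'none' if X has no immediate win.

col 0: drop X → no win
col 1: drop X → no win
col 2: drop X → no win
col 3: drop X → WIN!
col 4: drop X → no win
col 5: drop X → no win
col 6: drop X → no win

Answer: 3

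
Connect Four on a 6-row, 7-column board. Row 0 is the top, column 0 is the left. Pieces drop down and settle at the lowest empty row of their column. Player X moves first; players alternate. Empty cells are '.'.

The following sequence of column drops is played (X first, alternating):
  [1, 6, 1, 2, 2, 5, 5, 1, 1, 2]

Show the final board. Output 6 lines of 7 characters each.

Answer: .......
.......
.X.....
.OO....
.XX..X.
.XO..OO

Derivation:
Move 1: X drops in col 1, lands at row 5
Move 2: O drops in col 6, lands at row 5
Move 3: X drops in col 1, lands at row 4
Move 4: O drops in col 2, lands at row 5
Move 5: X drops in col 2, lands at row 4
Move 6: O drops in col 5, lands at row 5
Move 7: X drops in col 5, lands at row 4
Move 8: O drops in col 1, lands at row 3
Move 9: X drops in col 1, lands at row 2
Move 10: O drops in col 2, lands at row 3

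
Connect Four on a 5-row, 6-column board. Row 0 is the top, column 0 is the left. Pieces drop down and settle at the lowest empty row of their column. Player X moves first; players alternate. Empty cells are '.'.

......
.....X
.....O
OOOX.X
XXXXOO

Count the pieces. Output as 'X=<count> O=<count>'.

X=7 O=6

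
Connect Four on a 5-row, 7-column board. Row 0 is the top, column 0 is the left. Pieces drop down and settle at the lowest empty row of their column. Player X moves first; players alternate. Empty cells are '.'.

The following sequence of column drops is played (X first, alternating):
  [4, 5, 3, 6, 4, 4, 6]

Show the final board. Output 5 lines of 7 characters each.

Move 1: X drops in col 4, lands at row 4
Move 2: O drops in col 5, lands at row 4
Move 3: X drops in col 3, lands at row 4
Move 4: O drops in col 6, lands at row 4
Move 5: X drops in col 4, lands at row 3
Move 6: O drops in col 4, lands at row 2
Move 7: X drops in col 6, lands at row 3

Answer: .......
.......
....O..
....X.X
...XXOO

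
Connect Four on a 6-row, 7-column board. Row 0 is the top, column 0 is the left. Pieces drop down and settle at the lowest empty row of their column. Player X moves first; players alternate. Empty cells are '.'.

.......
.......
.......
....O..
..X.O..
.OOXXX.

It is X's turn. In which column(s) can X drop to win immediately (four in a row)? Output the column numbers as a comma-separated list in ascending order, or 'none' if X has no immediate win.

col 0: drop X → no win
col 1: drop X → no win
col 2: drop X → no win
col 3: drop X → no win
col 4: drop X → no win
col 5: drop X → no win
col 6: drop X → WIN!

Answer: 6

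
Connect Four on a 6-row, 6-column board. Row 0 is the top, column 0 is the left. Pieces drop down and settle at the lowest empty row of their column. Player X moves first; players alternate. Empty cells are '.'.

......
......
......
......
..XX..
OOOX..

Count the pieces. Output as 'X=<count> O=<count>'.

X=3 O=3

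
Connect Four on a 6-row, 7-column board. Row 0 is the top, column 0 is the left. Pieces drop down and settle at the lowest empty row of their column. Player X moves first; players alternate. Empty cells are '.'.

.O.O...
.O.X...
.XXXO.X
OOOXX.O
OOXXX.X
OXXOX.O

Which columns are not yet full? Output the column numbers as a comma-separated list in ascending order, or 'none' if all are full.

col 0: top cell = '.' → open
col 1: top cell = 'O' → FULL
col 2: top cell = '.' → open
col 3: top cell = 'O' → FULL
col 4: top cell = '.' → open
col 5: top cell = '.' → open
col 6: top cell = '.' → open

Answer: 0,2,4,5,6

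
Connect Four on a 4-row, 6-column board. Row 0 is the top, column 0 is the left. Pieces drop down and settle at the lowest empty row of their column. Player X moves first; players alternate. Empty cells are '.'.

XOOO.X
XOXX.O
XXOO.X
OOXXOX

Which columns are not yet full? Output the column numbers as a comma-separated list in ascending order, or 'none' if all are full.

Answer: 4

Derivation:
col 0: top cell = 'X' → FULL
col 1: top cell = 'O' → FULL
col 2: top cell = 'O' → FULL
col 3: top cell = 'O' → FULL
col 4: top cell = '.' → open
col 5: top cell = 'X' → FULL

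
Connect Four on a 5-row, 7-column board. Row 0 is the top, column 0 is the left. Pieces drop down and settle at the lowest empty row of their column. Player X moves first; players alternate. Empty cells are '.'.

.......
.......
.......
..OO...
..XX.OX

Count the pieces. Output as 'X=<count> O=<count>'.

X=3 O=3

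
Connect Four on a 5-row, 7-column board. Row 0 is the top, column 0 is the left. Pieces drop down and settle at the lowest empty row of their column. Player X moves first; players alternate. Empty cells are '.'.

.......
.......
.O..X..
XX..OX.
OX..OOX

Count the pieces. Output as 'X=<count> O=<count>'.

X=6 O=5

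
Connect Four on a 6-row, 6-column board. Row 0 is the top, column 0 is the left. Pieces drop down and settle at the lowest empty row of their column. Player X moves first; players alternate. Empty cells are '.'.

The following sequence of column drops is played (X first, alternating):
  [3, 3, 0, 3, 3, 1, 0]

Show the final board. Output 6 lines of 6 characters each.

Answer: ......
......
...X..
...O..
X..O..
XO.X..

Derivation:
Move 1: X drops in col 3, lands at row 5
Move 2: O drops in col 3, lands at row 4
Move 3: X drops in col 0, lands at row 5
Move 4: O drops in col 3, lands at row 3
Move 5: X drops in col 3, lands at row 2
Move 6: O drops in col 1, lands at row 5
Move 7: X drops in col 0, lands at row 4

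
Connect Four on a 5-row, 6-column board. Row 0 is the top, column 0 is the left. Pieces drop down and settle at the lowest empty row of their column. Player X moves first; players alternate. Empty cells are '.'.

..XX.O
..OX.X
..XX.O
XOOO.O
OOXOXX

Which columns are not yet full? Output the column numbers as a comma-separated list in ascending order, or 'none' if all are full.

Answer: 0,1,4

Derivation:
col 0: top cell = '.' → open
col 1: top cell = '.' → open
col 2: top cell = 'X' → FULL
col 3: top cell = 'X' → FULL
col 4: top cell = '.' → open
col 5: top cell = 'O' → FULL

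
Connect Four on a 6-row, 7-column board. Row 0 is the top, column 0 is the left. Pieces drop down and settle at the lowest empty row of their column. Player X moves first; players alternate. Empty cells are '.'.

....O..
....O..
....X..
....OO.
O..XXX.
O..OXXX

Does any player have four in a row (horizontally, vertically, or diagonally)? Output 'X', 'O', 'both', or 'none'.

none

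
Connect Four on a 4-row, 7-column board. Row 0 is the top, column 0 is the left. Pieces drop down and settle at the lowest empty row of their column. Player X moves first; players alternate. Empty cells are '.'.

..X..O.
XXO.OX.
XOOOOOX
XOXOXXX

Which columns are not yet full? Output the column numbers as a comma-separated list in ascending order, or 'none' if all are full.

col 0: top cell = '.' → open
col 1: top cell = '.' → open
col 2: top cell = 'X' → FULL
col 3: top cell = '.' → open
col 4: top cell = '.' → open
col 5: top cell = 'O' → FULL
col 6: top cell = '.' → open

Answer: 0,1,3,4,6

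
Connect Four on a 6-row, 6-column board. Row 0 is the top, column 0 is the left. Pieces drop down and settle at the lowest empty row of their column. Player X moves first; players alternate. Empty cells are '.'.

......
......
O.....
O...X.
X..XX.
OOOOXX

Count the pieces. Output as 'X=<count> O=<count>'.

X=6 O=6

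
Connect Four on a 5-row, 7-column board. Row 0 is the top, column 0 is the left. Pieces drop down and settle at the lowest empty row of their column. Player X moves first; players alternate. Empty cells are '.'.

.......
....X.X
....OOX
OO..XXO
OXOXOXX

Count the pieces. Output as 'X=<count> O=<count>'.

X=9 O=8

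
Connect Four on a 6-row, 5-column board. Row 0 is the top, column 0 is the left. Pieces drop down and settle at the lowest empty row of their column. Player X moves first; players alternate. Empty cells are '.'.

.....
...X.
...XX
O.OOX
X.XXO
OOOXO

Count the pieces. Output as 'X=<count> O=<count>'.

X=8 O=8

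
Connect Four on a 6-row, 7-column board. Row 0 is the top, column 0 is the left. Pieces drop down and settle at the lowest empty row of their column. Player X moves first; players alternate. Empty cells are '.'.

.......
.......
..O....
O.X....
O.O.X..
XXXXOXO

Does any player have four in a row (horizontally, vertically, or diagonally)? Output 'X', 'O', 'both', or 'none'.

X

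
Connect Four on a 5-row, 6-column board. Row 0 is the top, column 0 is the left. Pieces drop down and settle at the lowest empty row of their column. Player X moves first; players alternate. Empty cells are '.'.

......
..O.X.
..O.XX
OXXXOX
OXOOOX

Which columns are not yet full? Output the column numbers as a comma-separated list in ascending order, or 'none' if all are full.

col 0: top cell = '.' → open
col 1: top cell = '.' → open
col 2: top cell = '.' → open
col 3: top cell = '.' → open
col 4: top cell = '.' → open
col 5: top cell = '.' → open

Answer: 0,1,2,3,4,5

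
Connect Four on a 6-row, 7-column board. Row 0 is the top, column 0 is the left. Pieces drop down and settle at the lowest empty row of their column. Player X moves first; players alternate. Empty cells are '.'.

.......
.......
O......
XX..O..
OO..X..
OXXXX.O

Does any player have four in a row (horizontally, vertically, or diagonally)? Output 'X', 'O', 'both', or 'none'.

X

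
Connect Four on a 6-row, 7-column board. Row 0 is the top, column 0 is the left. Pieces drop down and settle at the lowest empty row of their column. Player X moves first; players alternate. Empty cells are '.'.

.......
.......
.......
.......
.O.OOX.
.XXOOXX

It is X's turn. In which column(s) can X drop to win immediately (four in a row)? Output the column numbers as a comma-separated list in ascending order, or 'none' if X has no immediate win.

Answer: none

Derivation:
col 0: drop X → no win
col 1: drop X → no win
col 2: drop X → no win
col 3: drop X → no win
col 4: drop X → no win
col 5: drop X → no win
col 6: drop X → no win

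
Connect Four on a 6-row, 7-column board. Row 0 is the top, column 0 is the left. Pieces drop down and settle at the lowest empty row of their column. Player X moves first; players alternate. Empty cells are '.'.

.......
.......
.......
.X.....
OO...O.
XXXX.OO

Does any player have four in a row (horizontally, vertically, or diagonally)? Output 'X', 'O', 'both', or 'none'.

X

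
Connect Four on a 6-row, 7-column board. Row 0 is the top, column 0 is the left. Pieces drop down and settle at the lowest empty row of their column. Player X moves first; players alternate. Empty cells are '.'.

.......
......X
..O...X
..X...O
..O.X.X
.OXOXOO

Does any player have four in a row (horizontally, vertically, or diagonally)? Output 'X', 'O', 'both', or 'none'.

none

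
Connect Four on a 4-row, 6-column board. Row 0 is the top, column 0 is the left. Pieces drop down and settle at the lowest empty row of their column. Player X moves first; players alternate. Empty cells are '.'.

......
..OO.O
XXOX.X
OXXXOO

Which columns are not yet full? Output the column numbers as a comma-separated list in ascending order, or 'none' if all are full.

col 0: top cell = '.' → open
col 1: top cell = '.' → open
col 2: top cell = '.' → open
col 3: top cell = '.' → open
col 4: top cell = '.' → open
col 5: top cell = '.' → open

Answer: 0,1,2,3,4,5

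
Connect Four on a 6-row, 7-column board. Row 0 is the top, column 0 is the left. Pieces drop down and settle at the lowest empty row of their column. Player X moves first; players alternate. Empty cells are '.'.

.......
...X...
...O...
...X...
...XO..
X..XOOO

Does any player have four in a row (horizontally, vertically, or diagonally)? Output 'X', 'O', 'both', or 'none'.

none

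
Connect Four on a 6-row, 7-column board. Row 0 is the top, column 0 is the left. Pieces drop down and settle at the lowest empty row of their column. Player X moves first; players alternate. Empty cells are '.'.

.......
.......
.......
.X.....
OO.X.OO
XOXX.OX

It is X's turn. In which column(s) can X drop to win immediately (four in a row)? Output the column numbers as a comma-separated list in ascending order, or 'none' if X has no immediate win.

Answer: none

Derivation:
col 0: drop X → no win
col 1: drop X → no win
col 2: drop X → no win
col 3: drop X → no win
col 4: drop X → no win
col 5: drop X → no win
col 6: drop X → no win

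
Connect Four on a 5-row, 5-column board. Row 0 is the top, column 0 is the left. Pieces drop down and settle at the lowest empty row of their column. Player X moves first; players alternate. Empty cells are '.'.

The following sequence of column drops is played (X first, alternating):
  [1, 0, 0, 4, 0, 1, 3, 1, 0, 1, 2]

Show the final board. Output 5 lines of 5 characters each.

Answer: .....
XO...
XO...
XO...
OXXXO

Derivation:
Move 1: X drops in col 1, lands at row 4
Move 2: O drops in col 0, lands at row 4
Move 3: X drops in col 0, lands at row 3
Move 4: O drops in col 4, lands at row 4
Move 5: X drops in col 0, lands at row 2
Move 6: O drops in col 1, lands at row 3
Move 7: X drops in col 3, lands at row 4
Move 8: O drops in col 1, lands at row 2
Move 9: X drops in col 0, lands at row 1
Move 10: O drops in col 1, lands at row 1
Move 11: X drops in col 2, lands at row 4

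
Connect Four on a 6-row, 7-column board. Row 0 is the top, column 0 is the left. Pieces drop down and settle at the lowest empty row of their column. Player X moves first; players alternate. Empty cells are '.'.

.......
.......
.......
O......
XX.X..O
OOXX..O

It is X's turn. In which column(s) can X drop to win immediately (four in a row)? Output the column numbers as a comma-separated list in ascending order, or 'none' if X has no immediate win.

col 0: drop X → no win
col 1: drop X → no win
col 2: drop X → WIN!
col 3: drop X → no win
col 4: drop X → no win
col 5: drop X → no win
col 6: drop X → no win

Answer: 2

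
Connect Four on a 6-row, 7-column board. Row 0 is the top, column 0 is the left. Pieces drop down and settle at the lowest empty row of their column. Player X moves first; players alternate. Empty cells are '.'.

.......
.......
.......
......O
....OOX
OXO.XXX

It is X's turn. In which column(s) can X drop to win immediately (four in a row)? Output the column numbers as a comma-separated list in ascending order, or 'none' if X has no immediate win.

Answer: 3

Derivation:
col 0: drop X → no win
col 1: drop X → no win
col 2: drop X → no win
col 3: drop X → WIN!
col 4: drop X → no win
col 5: drop X → no win
col 6: drop X → no win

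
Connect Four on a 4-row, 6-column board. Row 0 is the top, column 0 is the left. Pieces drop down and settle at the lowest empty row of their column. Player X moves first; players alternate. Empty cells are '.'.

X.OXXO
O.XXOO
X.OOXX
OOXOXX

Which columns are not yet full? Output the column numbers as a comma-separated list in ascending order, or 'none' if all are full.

Answer: 1

Derivation:
col 0: top cell = 'X' → FULL
col 1: top cell = '.' → open
col 2: top cell = 'O' → FULL
col 3: top cell = 'X' → FULL
col 4: top cell = 'X' → FULL
col 5: top cell = 'O' → FULL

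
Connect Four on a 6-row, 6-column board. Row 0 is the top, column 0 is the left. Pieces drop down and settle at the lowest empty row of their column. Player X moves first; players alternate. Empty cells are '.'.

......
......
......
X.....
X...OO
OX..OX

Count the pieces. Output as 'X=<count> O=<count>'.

X=4 O=4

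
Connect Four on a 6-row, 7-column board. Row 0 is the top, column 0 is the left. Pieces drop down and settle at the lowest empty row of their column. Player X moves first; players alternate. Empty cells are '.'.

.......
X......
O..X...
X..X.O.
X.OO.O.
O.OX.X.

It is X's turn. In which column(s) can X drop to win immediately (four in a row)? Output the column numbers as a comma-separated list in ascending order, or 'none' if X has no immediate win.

Answer: none

Derivation:
col 0: drop X → no win
col 1: drop X → no win
col 2: drop X → no win
col 3: drop X → no win
col 4: drop X → no win
col 5: drop X → no win
col 6: drop X → no win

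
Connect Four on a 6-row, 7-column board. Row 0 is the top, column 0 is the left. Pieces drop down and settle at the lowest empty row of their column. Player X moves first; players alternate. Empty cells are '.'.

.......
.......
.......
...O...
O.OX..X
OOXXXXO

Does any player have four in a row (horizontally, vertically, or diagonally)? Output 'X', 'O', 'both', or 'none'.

X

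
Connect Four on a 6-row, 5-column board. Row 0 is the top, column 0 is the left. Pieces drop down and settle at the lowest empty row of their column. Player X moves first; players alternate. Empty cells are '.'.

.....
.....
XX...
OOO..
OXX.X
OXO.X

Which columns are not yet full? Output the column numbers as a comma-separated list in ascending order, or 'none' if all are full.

col 0: top cell = '.' → open
col 1: top cell = '.' → open
col 2: top cell = '.' → open
col 3: top cell = '.' → open
col 4: top cell = '.' → open

Answer: 0,1,2,3,4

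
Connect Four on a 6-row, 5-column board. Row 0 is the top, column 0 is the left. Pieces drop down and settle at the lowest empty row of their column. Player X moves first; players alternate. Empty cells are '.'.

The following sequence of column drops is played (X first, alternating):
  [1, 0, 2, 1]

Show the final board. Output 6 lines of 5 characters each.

Move 1: X drops in col 1, lands at row 5
Move 2: O drops in col 0, lands at row 5
Move 3: X drops in col 2, lands at row 5
Move 4: O drops in col 1, lands at row 4

Answer: .....
.....
.....
.....
.O...
OXX..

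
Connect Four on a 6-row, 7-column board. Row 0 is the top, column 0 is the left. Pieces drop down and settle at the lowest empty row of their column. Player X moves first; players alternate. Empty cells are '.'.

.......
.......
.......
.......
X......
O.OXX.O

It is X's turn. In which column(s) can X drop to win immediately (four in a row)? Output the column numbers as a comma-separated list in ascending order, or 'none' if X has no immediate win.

col 0: drop X → no win
col 1: drop X → no win
col 2: drop X → no win
col 3: drop X → no win
col 4: drop X → no win
col 5: drop X → no win
col 6: drop X → no win

Answer: none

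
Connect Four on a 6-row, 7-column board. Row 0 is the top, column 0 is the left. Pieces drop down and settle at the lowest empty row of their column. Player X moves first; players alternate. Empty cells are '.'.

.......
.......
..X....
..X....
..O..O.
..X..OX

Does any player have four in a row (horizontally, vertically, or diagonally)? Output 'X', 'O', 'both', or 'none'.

none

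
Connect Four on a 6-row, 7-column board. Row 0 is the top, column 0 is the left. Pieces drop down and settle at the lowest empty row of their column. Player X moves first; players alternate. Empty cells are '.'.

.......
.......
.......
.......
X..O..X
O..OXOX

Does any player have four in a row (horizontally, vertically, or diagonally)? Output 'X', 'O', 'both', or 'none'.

none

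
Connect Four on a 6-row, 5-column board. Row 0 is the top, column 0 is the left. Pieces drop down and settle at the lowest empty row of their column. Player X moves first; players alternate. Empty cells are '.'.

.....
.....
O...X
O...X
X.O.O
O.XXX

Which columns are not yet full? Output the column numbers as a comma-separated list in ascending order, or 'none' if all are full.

col 0: top cell = '.' → open
col 1: top cell = '.' → open
col 2: top cell = '.' → open
col 3: top cell = '.' → open
col 4: top cell = '.' → open

Answer: 0,1,2,3,4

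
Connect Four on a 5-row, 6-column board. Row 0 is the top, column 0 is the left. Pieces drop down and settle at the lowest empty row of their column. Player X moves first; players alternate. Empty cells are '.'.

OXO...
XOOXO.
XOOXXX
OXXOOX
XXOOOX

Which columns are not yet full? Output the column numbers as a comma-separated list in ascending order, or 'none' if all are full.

col 0: top cell = 'O' → FULL
col 1: top cell = 'X' → FULL
col 2: top cell = 'O' → FULL
col 3: top cell = '.' → open
col 4: top cell = '.' → open
col 5: top cell = '.' → open

Answer: 3,4,5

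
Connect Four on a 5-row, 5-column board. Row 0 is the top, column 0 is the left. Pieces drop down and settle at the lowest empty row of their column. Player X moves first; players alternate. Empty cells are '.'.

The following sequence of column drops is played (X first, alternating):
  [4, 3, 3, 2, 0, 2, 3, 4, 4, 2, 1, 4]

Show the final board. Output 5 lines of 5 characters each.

Answer: .....
....O
..OXX
..OXO
XXOOX

Derivation:
Move 1: X drops in col 4, lands at row 4
Move 2: O drops in col 3, lands at row 4
Move 3: X drops in col 3, lands at row 3
Move 4: O drops in col 2, lands at row 4
Move 5: X drops in col 0, lands at row 4
Move 6: O drops in col 2, lands at row 3
Move 7: X drops in col 3, lands at row 2
Move 8: O drops in col 4, lands at row 3
Move 9: X drops in col 4, lands at row 2
Move 10: O drops in col 2, lands at row 2
Move 11: X drops in col 1, lands at row 4
Move 12: O drops in col 4, lands at row 1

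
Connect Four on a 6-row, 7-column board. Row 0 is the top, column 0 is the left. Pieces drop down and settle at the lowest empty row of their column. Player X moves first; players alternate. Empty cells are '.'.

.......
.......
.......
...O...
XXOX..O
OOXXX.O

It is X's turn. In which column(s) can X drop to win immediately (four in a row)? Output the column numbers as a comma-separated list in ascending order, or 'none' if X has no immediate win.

Answer: 5

Derivation:
col 0: drop X → no win
col 1: drop X → no win
col 2: drop X → no win
col 3: drop X → no win
col 4: drop X → no win
col 5: drop X → WIN!
col 6: drop X → no win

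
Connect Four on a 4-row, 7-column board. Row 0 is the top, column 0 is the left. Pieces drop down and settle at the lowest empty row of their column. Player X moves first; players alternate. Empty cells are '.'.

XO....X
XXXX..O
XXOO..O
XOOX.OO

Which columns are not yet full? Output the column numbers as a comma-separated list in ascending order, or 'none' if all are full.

Answer: 2,3,4,5

Derivation:
col 0: top cell = 'X' → FULL
col 1: top cell = 'O' → FULL
col 2: top cell = '.' → open
col 3: top cell = '.' → open
col 4: top cell = '.' → open
col 5: top cell = '.' → open
col 6: top cell = 'X' → FULL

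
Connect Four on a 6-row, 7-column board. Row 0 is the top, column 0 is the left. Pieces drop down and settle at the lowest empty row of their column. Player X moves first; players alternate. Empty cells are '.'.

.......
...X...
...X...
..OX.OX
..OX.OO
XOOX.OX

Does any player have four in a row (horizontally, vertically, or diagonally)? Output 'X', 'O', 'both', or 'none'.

X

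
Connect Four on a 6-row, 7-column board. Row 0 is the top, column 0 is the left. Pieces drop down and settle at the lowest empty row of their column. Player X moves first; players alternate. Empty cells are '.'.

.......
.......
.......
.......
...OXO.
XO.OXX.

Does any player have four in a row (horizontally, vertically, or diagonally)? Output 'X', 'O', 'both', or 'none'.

none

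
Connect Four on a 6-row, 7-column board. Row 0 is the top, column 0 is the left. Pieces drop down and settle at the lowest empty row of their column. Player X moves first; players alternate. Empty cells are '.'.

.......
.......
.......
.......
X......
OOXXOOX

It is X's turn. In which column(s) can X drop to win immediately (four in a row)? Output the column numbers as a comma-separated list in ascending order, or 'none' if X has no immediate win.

Answer: none

Derivation:
col 0: drop X → no win
col 1: drop X → no win
col 2: drop X → no win
col 3: drop X → no win
col 4: drop X → no win
col 5: drop X → no win
col 6: drop X → no win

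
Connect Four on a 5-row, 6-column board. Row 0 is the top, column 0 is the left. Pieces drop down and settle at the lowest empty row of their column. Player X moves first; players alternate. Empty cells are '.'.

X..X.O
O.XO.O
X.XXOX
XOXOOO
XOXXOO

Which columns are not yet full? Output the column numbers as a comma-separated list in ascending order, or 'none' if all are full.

Answer: 1,2,4

Derivation:
col 0: top cell = 'X' → FULL
col 1: top cell = '.' → open
col 2: top cell = '.' → open
col 3: top cell = 'X' → FULL
col 4: top cell = '.' → open
col 5: top cell = 'O' → FULL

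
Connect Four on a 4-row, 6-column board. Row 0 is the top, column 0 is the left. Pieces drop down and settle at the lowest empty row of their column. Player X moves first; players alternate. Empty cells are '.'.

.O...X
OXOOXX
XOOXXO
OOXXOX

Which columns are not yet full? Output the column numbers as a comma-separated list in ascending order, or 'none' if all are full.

Answer: 0,2,3,4

Derivation:
col 0: top cell = '.' → open
col 1: top cell = 'O' → FULL
col 2: top cell = '.' → open
col 3: top cell = '.' → open
col 4: top cell = '.' → open
col 5: top cell = 'X' → FULL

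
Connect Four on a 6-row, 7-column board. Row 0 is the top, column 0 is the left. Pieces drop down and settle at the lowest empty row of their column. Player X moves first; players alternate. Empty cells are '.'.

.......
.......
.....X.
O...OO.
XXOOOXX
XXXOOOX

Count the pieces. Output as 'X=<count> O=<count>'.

X=9 O=9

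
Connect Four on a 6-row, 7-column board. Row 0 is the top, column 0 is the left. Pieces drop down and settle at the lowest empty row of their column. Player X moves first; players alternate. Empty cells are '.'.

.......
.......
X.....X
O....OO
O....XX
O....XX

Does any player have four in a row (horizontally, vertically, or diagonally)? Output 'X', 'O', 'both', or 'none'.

none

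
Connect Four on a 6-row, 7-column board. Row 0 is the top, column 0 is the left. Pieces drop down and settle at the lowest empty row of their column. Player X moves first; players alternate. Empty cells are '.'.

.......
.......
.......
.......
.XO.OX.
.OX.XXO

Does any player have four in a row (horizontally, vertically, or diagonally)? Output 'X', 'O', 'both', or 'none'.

none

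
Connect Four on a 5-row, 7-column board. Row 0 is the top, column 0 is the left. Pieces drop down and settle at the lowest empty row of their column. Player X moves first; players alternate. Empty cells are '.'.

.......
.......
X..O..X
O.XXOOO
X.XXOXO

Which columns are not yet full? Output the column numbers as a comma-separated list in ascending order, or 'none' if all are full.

Answer: 0,1,2,3,4,5,6

Derivation:
col 0: top cell = '.' → open
col 1: top cell = '.' → open
col 2: top cell = '.' → open
col 3: top cell = '.' → open
col 4: top cell = '.' → open
col 5: top cell = '.' → open
col 6: top cell = '.' → open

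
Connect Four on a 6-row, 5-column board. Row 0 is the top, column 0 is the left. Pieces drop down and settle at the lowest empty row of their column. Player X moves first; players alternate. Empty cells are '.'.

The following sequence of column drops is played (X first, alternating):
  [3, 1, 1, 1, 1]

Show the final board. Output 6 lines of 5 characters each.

Move 1: X drops in col 3, lands at row 5
Move 2: O drops in col 1, lands at row 5
Move 3: X drops in col 1, lands at row 4
Move 4: O drops in col 1, lands at row 3
Move 5: X drops in col 1, lands at row 2

Answer: .....
.....
.X...
.O...
.X...
.O.X.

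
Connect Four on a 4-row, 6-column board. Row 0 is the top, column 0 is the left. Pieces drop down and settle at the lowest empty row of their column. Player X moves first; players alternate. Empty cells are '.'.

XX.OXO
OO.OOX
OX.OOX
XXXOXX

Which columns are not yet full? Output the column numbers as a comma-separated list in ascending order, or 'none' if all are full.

col 0: top cell = 'X' → FULL
col 1: top cell = 'X' → FULL
col 2: top cell = '.' → open
col 3: top cell = 'O' → FULL
col 4: top cell = 'X' → FULL
col 5: top cell = 'O' → FULL

Answer: 2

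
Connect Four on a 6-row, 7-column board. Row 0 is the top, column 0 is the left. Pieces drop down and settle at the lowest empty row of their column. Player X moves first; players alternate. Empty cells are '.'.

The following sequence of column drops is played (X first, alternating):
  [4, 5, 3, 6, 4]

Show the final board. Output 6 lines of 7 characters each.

Move 1: X drops in col 4, lands at row 5
Move 2: O drops in col 5, lands at row 5
Move 3: X drops in col 3, lands at row 5
Move 4: O drops in col 6, lands at row 5
Move 5: X drops in col 4, lands at row 4

Answer: .......
.......
.......
.......
....X..
...XXOO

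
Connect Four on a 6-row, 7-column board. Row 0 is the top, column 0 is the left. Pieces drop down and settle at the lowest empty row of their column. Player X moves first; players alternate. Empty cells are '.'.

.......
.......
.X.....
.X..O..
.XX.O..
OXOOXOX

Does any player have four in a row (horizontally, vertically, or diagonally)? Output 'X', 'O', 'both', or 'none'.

X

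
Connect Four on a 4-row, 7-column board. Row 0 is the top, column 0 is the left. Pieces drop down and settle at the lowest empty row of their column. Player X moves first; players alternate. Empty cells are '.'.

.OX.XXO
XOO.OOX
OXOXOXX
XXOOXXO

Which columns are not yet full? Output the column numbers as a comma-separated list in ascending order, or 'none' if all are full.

Answer: 0,3

Derivation:
col 0: top cell = '.' → open
col 1: top cell = 'O' → FULL
col 2: top cell = 'X' → FULL
col 3: top cell = '.' → open
col 4: top cell = 'X' → FULL
col 5: top cell = 'X' → FULL
col 6: top cell = 'O' → FULL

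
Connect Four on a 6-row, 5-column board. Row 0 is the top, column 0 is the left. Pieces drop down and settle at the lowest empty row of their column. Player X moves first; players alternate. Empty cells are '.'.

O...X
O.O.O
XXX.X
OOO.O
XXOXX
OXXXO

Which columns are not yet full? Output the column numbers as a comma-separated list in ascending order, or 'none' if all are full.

Answer: 1,2,3

Derivation:
col 0: top cell = 'O' → FULL
col 1: top cell = '.' → open
col 2: top cell = '.' → open
col 3: top cell = '.' → open
col 4: top cell = 'X' → FULL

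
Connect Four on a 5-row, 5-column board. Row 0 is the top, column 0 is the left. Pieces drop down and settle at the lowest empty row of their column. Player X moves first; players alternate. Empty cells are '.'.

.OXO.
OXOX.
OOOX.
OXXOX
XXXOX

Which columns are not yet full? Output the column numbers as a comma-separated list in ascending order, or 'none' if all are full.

col 0: top cell = '.' → open
col 1: top cell = 'O' → FULL
col 2: top cell = 'X' → FULL
col 3: top cell = 'O' → FULL
col 4: top cell = '.' → open

Answer: 0,4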